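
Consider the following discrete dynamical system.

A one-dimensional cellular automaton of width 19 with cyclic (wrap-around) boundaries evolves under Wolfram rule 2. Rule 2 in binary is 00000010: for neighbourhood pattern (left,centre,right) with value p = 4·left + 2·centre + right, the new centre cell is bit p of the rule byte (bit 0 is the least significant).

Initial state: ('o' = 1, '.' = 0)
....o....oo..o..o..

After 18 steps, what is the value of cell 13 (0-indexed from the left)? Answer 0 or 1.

t=0: ....o....oo..o..o..
t=1: ...o....o...o..o...
t=2: ..o....o...o..o....
t=3: .o....o...o..o.....
t=4: o....o...o..o......
t=5: ....o...o..o......o
t=6: ...o...o..o......o.
t=7: ..o...o..o......o..
t=8: .o...o..o......o...
t=9: o...o..o......o....
t=10: ...o..o......o....o
t=11: ..o..o......o....o.
t=12: .o..o......o....o..
t=13: o..o......o....o...
t=14: ..o......o....o...o
t=15: .o......o....o...o.
t=16: o......o....o...o..
t=17: ......o....o...o..o
t=18: .....o....o...o..o.

0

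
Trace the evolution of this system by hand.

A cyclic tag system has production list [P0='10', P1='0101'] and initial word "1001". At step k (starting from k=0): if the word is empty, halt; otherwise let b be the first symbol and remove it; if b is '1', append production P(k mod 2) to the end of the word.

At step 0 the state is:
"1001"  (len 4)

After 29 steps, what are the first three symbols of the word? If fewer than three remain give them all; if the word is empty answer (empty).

k=0  "1001"  (len 4)
k=1  "00110"  (len 5)
k=2  "0110"  (len 4)
k=3  "110"  (len 3)
k=4  "100101"  (len 6)
k=5  "0010110"  (len 7)
k=6  "010110"  (len 6)
k=7  "10110"  (len 5)
k=8  "01100101"  (len 8)
k=9  "1100101"  (len 7)
k=10  "1001010101"  (len 10)
k=11  "00101010110"  (len 11)
k=12  "0101010110"  (len 10)
k=13  "101010110"  (len 9)
k=14  "010101100101"  (len 12)
k=15  "10101100101"  (len 11)
k=16  "01011001010101"  (len 14)
k=17  "1011001010101"  (len 13)
k=18  "0110010101010101"  (len 16)
k=19  "110010101010101"  (len 15)
k=20  "100101010101010101"  (len 18)
k=21  "0010101010101010110"  (len 19)
k=22  "010101010101010110"  (len 18)
k=23  "10101010101010110"  (len 17)
k=24  "01010101010101100101"  (len 20)
k=25  "1010101010101100101"  (len 19)
k=26  "0101010101011001010101"  (len 22)
k=27  "101010101011001010101"  (len 21)
k=28  "010101010110010101010101"  (len 24)
k=29  "10101010110010101010101"  (len 23)

101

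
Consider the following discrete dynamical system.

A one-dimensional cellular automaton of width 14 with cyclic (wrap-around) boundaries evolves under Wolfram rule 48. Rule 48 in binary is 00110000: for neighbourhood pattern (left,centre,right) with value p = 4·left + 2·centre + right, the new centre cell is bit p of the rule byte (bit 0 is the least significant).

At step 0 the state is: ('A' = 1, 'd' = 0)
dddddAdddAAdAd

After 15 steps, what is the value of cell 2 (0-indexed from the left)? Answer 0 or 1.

step 0: dddddAdddAAdAd
step 1: ddddddAddddAdA
step 2: AddddddAddddAd
step 3: dAddddddAddddA
step 4: AdAddddddAdddd
step 5: dAdAddddddAddd
step 6: ddAdAddddddAdd
step 7: dddAdAddddddAd
step 8: ddddAdAddddddA
step 9: AddddAdAdddddd
step 10: dAddddAdAddddd
step 11: ddAddddAdAdddd
step 12: dddAddddAdAddd
step 13: ddddAddddAdAdd
step 14: dddddAddddAdAd
step 15: ddddddAddddAdA

0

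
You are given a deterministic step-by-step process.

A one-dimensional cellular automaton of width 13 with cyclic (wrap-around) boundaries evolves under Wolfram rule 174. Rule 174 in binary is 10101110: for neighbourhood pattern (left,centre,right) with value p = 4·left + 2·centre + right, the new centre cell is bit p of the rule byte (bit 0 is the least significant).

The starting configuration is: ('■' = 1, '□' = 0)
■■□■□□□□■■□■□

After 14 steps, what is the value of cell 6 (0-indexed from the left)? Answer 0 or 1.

0

t=0: ■■□■□□□□■■□■□
t=1: ■□■■□□□■■□■■■
t=2: □■■□□□■■□■■■■
t=3: ■■□□□■■□■■■■□
t=4: ■□□□■■□■■■■□■
t=5: □□□■■□■■■■□■■
t=6: □□■■□■■■■□■■□
t=7: □■■□■■■■□■■□□
t=8: ■■□■■■■□■■□□□
t=9: ■□■■■■□■■□□□■
t=10: □■■■■□■■□□□■■
t=11: ■■■■□■■□□□■■□
t=12: ■■■□■■□□□■■□■
t=13: ■■□■■□□□■■□■■
t=14: ■□■■□□□■■□■■■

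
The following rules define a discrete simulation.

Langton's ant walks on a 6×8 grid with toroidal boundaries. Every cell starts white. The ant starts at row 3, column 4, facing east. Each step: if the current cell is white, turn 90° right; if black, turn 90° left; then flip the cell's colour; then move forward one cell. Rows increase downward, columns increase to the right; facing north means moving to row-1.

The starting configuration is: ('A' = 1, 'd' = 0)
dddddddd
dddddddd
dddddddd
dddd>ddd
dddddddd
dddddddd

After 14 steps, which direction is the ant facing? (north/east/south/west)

0) dddddddd
dddddddd
dddddddd
dddd>ddd
dddddddd
dddddddd
1) dddddddd
dddddddd
dddddddd
ddddAddd
ddddvddd
dddddddd
2) dddddddd
dddddddd
dddddddd
ddddAddd
ddd<Addd
dddddddd
3) dddddddd
dddddddd
dddddddd
ddd^Addd
dddAAddd
dddddddd
4) dddddddd
dddddddd
dddddddd
dddA>ddd
dddAAddd
dddddddd
5) dddddddd
dddddddd
dddd^ddd
dddAdddd
dddAAddd
dddddddd
6) dddddddd
dddddddd
ddddA>dd
dddAdddd
dddAAddd
dddddddd
7) dddddddd
dddddddd
ddddAAdd
dddAdvdd
dddAAddd
dddddddd
8) dddddddd
dddddddd
ddddAAdd
dddA<Add
dddAAddd
dddddddd
9) dddddddd
dddddddd
dddd^Add
dddAAAdd
dddAAddd
dddddddd
10) dddddddd
dddddddd
ddd<dAdd
dddAAAdd
dddAAddd
dddddddd
11) dddddddd
ddd^dddd
dddAdAdd
dddAAAdd
dddAAddd
dddddddd
12) dddddddd
dddA>ddd
dddAdAdd
dddAAAdd
dddAAddd
dddddddd
13) dddddddd
dddAAddd
dddAvAdd
dddAAAdd
dddAAddd
dddddddd
14) dddddddd
dddAAddd
ddd<AAdd
dddAAAdd
dddAAddd
dddddddd

west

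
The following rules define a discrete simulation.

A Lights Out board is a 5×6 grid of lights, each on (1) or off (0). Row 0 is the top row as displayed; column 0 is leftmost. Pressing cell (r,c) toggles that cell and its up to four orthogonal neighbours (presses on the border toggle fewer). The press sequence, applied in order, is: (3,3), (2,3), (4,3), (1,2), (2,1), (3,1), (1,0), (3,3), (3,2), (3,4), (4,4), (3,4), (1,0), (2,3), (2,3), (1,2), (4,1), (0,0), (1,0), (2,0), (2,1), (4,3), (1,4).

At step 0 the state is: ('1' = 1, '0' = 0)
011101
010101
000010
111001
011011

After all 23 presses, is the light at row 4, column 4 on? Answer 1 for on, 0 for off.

0) 011101
010101
000010
111001
011011
1) 011101
010101
000110
110111
011111
2) 011101
010001
001000
110011
011111
3) 011101
010001
001000
110111
010001
4) 010101
001101
000000
110111
010001
5) 010101
011101
111000
100111
010001
6) 010101
011101
101000
011111
000001
7) 110101
101101
001000
011111
000001
8) 110101
101101
001100
010001
000101
9) 110101
101101
000100
001101
001101
10) 110101
101101
000110
001010
001111
11) 110101
101101
000110
001000
001000
12) 110101
101101
000100
001111
001010
13) 010101
011101
100100
001111
001010
14) 010101
011001
101010
001011
001010
15) 010101
011101
100100
001111
001010
16) 011101
000001
101100
001111
001010
17) 011101
000001
101100
011111
110010
18) 101101
100001
101100
011111
110010
19) 001101
010001
001100
011111
110010
20) 001101
110001
111100
111111
110010
21) 001101
100001
000100
101111
110010
22) 001101
100001
000100
101011
111100
23) 001111
100110
000110
101011
111100

0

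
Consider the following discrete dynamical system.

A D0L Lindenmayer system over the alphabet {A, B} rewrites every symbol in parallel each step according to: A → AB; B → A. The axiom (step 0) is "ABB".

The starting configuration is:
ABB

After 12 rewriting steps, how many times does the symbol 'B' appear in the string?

322

k=0  ABB
k=1  ABAA
k=2  ABAABAB
k=3  ABAABABAABA
k=4  ABAABABAABAABABAAB
k=5  ABAABABAABAABABAABABAABAABABA
k=6  ABAABABAABAABABAABABAABAABABAABAABABAABABAABAAB
k=7  ABAABABAABAABABAABABAABAABABAABAABABAABABAABAABABAABABAABAABABAABAABABAABABA
k=8  ABAABABAABAABABAABABAABAABABAABAABABAABABAABAABABAABABAABA…AABABAABABAABAABABAABAABABAABABAABAABABAABABAABAABABAABAAB  (len 123)
k=9  ABAABABAABAABABAABABAABAABABAABAABABAABABAABAABABAABABAABA…ABAABAABABAABAABABAABABAABAABABAABAABABAABABAABAABABAABABA  (len 199)
k=10  ABAABABAABAABABAABABAABAABABAABAABABAABABAABAABABAABABAABA…AABABAABABAABAABABAABABAABAABABAABAABABAABABAABAABABAABAAB  (len 322)
k=11  ABAABABAABAABABAABABAABAABABAABAABABAABABAABAABABAABABAABA…AABABAABABAABAABABAABABAABAABABAABAABABAABABAABAABABAABABA  (len 521)
k=12  ABAABABAABAABABAABABAABAABABAABAABABAABABAABAABABAABABAABA…AABABAABABAABAABABAABABAABAABABAABAABABAABABAABAABABAABAAB  (len 843)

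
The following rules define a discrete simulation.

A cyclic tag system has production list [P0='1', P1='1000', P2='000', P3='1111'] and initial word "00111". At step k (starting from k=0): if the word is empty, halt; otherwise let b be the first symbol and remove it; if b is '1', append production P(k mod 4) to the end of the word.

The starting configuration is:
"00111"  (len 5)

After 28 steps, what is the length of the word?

24

[0] "00111"  (len 5)
[1] "0111"  (len 4)
[2] "111"  (len 3)
[3] "11000"  (len 5)
[4] "10001111"  (len 8)
[5] "00011111"  (len 8)
[6] "0011111"  (len 7)
[7] "011111"  (len 6)
[8] "11111"  (len 5)
[9] "11111"  (len 5)
[10] "11111000"  (len 8)
[11] "1111000000"  (len 10)
[12] "1110000001111"  (len 13)
[13] "1100000011111"  (len 13)
[14] "1000000111111000"  (len 16)
[15] "000000111111000000"  (len 18)
[16] "00000111111000000"  (len 17)
[17] "0000111111000000"  (len 16)
[18] "000111111000000"  (len 15)
[19] "00111111000000"  (len 14)
[20] "0111111000000"  (len 13)
[21] "111111000000"  (len 12)
[22] "111110000001000"  (len 15)
[23] "11110000001000000"  (len 17)
[24] "11100000010000001111"  (len 20)
[25] "11000000100000011111"  (len 20)
[26] "10000001000000111111000"  (len 23)
[27] "0000001000000111111000000"  (len 25)
[28] "000001000000111111000000"  (len 24)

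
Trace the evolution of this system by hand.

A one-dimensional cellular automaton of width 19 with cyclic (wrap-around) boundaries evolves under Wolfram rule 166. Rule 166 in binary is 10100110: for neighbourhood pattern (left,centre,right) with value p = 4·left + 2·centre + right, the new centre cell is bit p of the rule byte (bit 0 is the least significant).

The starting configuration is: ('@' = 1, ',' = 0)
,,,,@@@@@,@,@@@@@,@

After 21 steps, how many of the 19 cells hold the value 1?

t=0: ,,,,@@@@@,@,@@@@@,@
t=1: ,,,@,@@@,@@@,@@@,@@
t=2: ,,@@@,@,@,@,@,@,@,,
t=3: ,@,@,@@@@@@@@@@@@,,
t=4: @@@@@,@@@@@@@@@@,,,
t=5: ,@@@,@,@@@@@@@@,,,@
t=6: @,@,@@@,@@@@@@,,,@@
t=7: ,@@@,@,@,@@@@,,,@,@
t=8: @,@,@@@@@,@@,,,@@@@
t=9: ,@@@,@@@,@,,,,@,@@@
t=10: @,@,@,@,@@,,,@@@,@,
t=11: @@@@@@@@,,,,@,@,@@@
t=12: @@@@@@@,,,,@@@@@,@@
t=13: @@@@@@,,,,@,@@@,@,@
t=14: @@@@@,,,,@@@,@,@@@,
t=15: ,@@@,,,,@,@,@@@,@,@
t=16: @,@,,,,@@@@@,@,@@@@
t=17: ,@@,,,@,@@@,@@@,@@@
t=18: @,,,,@@@,@,@,@,@,@,
t=19: @,,,@,@,@@@@@@@@@@@
t=20: ,,,@@@@@,@@@@@@@@@@
t=21: ,,@,@@@,@,@@@@@@@@,

13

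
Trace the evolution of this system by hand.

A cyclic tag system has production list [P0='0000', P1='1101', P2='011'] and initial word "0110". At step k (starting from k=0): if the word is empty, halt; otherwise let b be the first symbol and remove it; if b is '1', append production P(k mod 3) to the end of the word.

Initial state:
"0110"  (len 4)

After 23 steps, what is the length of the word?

36

0) "0110"  (len 4)
1) "110"  (len 3)
2) "101101"  (len 6)
3) "01101011"  (len 8)
4) "1101011"  (len 7)
5) "1010111101"  (len 10)
6) "010111101011"  (len 12)
7) "10111101011"  (len 11)
8) "01111010111101"  (len 14)
9) "1111010111101"  (len 13)
10) "1110101111010000"  (len 16)
11) "1101011110100001101"  (len 19)
12) "101011110100001101011"  (len 21)
13) "010111101000011010110000"  (len 24)
14) "10111101000011010110000"  (len 23)
15) "0111101000011010110000011"  (len 25)
16) "111101000011010110000011"  (len 24)
17) "111010000110101100000111101"  (len 27)
18) "11010000110101100000111101011"  (len 29)
19) "10100001101011000001111010110000"  (len 32)
20) "01000011010110000011110101100001101"  (len 35)
21) "1000011010110000011110101100001101"  (len 34)
22) "0000110101100000111101011000011010000"  (len 37)
23) "000110101100000111101011000011010000"  (len 36)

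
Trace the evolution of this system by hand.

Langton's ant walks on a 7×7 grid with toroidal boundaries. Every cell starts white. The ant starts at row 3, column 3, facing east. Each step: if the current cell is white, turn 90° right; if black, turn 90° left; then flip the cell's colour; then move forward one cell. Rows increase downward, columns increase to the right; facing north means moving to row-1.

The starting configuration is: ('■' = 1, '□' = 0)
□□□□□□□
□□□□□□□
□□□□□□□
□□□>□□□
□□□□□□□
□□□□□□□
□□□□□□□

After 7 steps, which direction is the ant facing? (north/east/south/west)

[0] □□□□□□□
□□□□□□□
□□□□□□□
□□□>□□□
□□□□□□□
□□□□□□□
□□□□□□□
[1] □□□□□□□
□□□□□□□
□□□□□□□
□□□■□□□
□□□v□□□
□□□□□□□
□□□□□□□
[2] □□□□□□□
□□□□□□□
□□□□□□□
□□□■□□□
□□<■□□□
□□□□□□□
□□□□□□□
[3] □□□□□□□
□□□□□□□
□□□□□□□
□□^■□□□
□□■■□□□
□□□□□□□
□□□□□□□
[4] □□□□□□□
□□□□□□□
□□□□□□□
□□■>□□□
□□■■□□□
□□□□□□□
□□□□□□□
[5] □□□□□□□
□□□□□□□
□□□^□□□
□□■□□□□
□□■■□□□
□□□□□□□
□□□□□□□
[6] □□□□□□□
□□□□□□□
□□□■>□□
□□■□□□□
□□■■□□□
□□□□□□□
□□□□□□□
[7] □□□□□□□
□□□□□□□
□□□■■□□
□□■□v□□
□□■■□□□
□□□□□□□
□□□□□□□

south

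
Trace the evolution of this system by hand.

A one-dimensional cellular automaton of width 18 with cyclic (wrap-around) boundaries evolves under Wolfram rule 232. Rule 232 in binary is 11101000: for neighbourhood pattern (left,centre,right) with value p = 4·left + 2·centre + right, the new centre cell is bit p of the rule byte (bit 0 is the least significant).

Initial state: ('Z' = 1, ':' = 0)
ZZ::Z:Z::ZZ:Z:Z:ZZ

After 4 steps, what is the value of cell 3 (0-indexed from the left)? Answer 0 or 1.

0) ZZ::Z:Z::ZZ:Z:Z:ZZ
1) ZZ:::Z:::ZZZ:Z:ZZZ
2) ZZ:::::::ZZZZ:ZZZZ
3) ZZ:::::::ZZZZZZZZZ
4) ZZ:::::::ZZZZZZZZZ

0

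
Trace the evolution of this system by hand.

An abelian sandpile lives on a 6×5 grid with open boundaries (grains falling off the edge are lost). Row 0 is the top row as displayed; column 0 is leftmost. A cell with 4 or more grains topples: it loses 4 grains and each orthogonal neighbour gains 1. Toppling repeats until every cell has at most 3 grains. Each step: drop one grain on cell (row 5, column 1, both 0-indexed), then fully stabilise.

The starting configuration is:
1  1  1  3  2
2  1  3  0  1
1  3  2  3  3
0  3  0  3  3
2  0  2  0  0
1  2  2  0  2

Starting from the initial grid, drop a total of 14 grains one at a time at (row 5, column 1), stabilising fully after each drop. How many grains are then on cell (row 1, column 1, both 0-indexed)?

2

0) 1  1  1  3  2
2  1  3  0  1
1  3  2  3  3
0  3  0  3  3
2  0  2  0  0
1  2  2  0  2
1) 1  1  1  3  2
2  1  3  0  1
1  3  2  3  3
0  3  0  3  3
2  0  2  0  0
1  3  2  0  2
2) 1  1  1  3  2
2  1  3  0  1
1  3  2  3  3
0  3  0  3  3
2  1  2  0  0
2  0  3  0  2
3) 1  1  1  3  2
2  1  3  0  1
1  3  2  3  3
0  3  0  3  3
2  1  2  0  0
2  1  3  0  2
4) 1  1  1  3  2
2  1  3  0  1
1  3  2  3  3
0  3  0  3  3
2  1  2  0  0
2  2  3  0  2
5) 1  1  1  3  2
2  1  3  0  1
1  3  2  3  3
0  3  0  3  3
2  1  2  0  0
2  3  3  0  2
6) 1  1  1  3  2
2  1  3  0  1
1  3  2  3  3
0  3  0  3  3
2  2  3  0  0
3  1  0  1  2
7) 1  1  1  3  2
2  1  3  0  1
1  3  2  3  3
0  3  0  3  3
2  2  3  0  0
3  2  0  1  2
8) 1  1  1  3  2
2  1  3  0  1
1  3  2  3  3
0  3  0  3  3
2  2  3  0  0
3  3  0  1  2
9) 1  1  1  3  2
2  1  3  0  1
1  3  2  3  3
0  3  0  3  3
3  3  3  0  0
0  1  1  1  2
10) 1  1  1  3  2
2  1  3  0  1
1  3  2  3  3
0  3  0  3  3
3  3  3  0  0
0  2  1  1  2
11) 1  1  1  3  2
2  1  3  0  1
1  3  2  3  3
0  3  0  3  3
3  3  3  0  0
0  3  1  1  2
12) 1  1  1  3  2
2  2  3  0  1
2  0  3  3  3
2  1  2  3  3
0  3  0  1  0
2  1  3  1  2
13) 1  1  1  3  2
2  2  3  0  1
2  0  3  3  3
2  1  2  3  3
0  3  0  1  0
2  2  3  1  2
14) 1  1  1  3  2
2  2  3  0  1
2  0  3  3  3
2  1  2  3  3
0  3  0  1  0
2  3  3  1  2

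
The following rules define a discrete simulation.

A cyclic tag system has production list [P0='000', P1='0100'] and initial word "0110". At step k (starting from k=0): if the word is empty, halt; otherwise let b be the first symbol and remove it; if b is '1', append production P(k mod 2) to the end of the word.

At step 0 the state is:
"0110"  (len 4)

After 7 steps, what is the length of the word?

t=0: "0110"  (len 4)
t=1: "110"  (len 3)
t=2: "100100"  (len 6)
t=3: "00100000"  (len 8)
t=4: "0100000"  (len 7)
t=5: "100000"  (len 6)
t=6: "000000100"  (len 9)
t=7: "00000100"  (len 8)

8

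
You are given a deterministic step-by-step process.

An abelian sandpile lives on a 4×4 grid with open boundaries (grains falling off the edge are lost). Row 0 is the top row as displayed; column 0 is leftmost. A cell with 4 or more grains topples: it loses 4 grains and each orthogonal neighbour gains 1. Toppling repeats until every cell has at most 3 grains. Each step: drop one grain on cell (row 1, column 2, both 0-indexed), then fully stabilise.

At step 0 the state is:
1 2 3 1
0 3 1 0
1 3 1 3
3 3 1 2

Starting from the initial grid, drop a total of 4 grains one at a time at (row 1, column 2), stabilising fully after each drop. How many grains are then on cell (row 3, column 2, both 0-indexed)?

gen 0: 1 2 3 1
0 3 1 0
1 3 1 3
3 3 1 2
gen 1: 1 2 3 1
0 3 2 0
1 3 1 3
3 3 1 2
gen 2: 1 2 3 1
0 3 3 0
1 3 1 3
3 3 1 2
gen 3: 2 0 1 2
1 2 2 1
3 1 3 3
0 1 2 2
gen 4: 2 0 1 2
1 2 3 1
3 1 3 3
0 1 2 2

2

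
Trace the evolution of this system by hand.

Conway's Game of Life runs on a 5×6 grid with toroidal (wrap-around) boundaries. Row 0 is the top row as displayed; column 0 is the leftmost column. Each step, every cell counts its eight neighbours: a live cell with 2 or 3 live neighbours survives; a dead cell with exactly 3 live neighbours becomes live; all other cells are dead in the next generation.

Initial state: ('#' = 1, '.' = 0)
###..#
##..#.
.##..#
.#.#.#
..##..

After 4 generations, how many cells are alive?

gen 0: ###..#
##..#.
.##..#
.#.#.#
..##..
gen 1: ....##
...##.
...#.#
.#.#..
...#.#
gen 2: .....#
...#..
...#..
#..#..
#.##.#
gen 3: #.##.#
....#.
..###.
##.#.#
####.#
gen 4: ......
.#....
###...
......
......

4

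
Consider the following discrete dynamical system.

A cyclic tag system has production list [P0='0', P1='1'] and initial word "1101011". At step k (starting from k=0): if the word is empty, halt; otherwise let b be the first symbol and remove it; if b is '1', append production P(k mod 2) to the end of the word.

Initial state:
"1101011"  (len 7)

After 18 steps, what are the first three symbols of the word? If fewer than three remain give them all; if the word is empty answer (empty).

(empty)

gen 0: "1101011"  (len 7)
gen 1: "1010110"  (len 7)
gen 2: "0101101"  (len 7)
gen 3: "101101"  (len 6)
gen 4: "011011"  (len 6)
gen 5: "11011"  (len 5)
gen 6: "10111"  (len 5)
gen 7: "01110"  (len 5)
gen 8: "1110"  (len 4)
gen 9: "1100"  (len 4)
gen 10: "1001"  (len 4)
gen 11: "0010"  (len 4)
gen 12: "010"  (len 3)
gen 13: "10"  (len 2)
gen 14: "01"  (len 2)
gen 15: "1"  (len 1)
gen 16: "1"  (len 1)
gen 17: "0"  (len 1)
gen 18: (halted — word empty)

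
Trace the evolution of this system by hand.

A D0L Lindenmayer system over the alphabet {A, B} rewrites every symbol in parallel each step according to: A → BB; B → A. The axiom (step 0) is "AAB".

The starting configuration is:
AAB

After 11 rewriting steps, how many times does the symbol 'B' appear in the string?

128

t=0: AAB
t=1: BBBBA
t=2: AAAABB
t=3: BBBBBBBBAA
t=4: AAAAAAAABBBB
t=5: BBBBBBBBBBBBBBBBAAAA
t=6: AAAAAAAAAAAAAAAABBBBBBBB
t=7: BBBBBBBBBBBBBBBBBBBBBBBBBBBBBBBBAAAAAAAA
t=8: AAAAAAAAAAAAAAAAAAAAAAAAAAAAAAAABBBBBBBBBBBBBBBB
t=9: BBBBBBBBBBBBBBBBBBBBBBBBBBBBBBBBBBBBBBBBBBBBBBBBBBBBBBBBBBBBBBBBAAAAAAAAAAAAAAAA
t=10: AAAAAAAAAAAAAAAAAAAAAAAAAAAAAAAAAAAAAAAAAAAAAAAAAAAAAAAAAAAAAAAABBBBBBBBBBBBBBBBBBBBBBBBBBBBBBBB
t=11: BBBBBBBBBBBBBBBBBBBBBBBBBBBBBBBBBBBBBBBBBBBBBBBBBBBBBBBBBB…BBBBBBBBBBBBBBBBBBBBBBBBBBAAAAAAAAAAAAAAAAAAAAAAAAAAAAAAAA  (len 160)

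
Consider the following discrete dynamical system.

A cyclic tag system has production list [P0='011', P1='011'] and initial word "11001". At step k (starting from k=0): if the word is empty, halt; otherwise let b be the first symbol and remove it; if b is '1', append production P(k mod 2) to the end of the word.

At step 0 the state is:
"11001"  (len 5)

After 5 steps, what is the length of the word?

t=0: "11001"  (len 5)
t=1: "1001011"  (len 7)
t=2: "001011011"  (len 9)
t=3: "01011011"  (len 8)
t=4: "1011011"  (len 7)
t=5: "011011011"  (len 9)

9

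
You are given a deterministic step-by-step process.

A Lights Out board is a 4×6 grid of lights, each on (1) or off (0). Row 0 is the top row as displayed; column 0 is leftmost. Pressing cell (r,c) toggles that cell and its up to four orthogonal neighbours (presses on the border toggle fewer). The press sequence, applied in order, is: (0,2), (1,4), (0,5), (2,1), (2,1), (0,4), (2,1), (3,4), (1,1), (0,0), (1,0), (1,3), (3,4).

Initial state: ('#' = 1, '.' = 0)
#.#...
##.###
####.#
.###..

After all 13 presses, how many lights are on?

t=0: #.#...
##.###
####.#
.###..
t=1: ##.#..
######
####.#
.###..
t=2: ##.##.
###...
######
.###..
t=3: ##.#.#
###..#
######
.###..
t=4: ##.#.#
#.#..#
...###
..##..
t=5: ##.#.#
###..#
######
.###..
t=6: ##..#.
###.##
######
.###..
t=7: ##..#.
#.#.##
...###
..##..
t=8: ##..#.
#.#.##
...#.#
..#.##
t=9: #...#.
.#..##
.#.#.#
..#.##
t=10: .#..#.
##..##
.#.#.#
..#.##
t=11: ##..#.
....##
##.#.#
..#.##
t=12: ##.##.
..##.#
##...#
..#.##
t=13: ##.##.
..##.#
##..##
..##..

13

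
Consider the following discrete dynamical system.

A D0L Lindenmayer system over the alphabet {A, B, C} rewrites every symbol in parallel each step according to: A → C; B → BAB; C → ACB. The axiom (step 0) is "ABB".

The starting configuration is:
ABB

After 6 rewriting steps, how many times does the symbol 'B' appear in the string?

289

0) ABB
1) CBABBAB
2) ACBBABCBABBABCBAB
3) CACBBABBABCBABACBBABCBABBABCBABACBBABCBAB
4) ACBCACBBABBABCBABBABCBABACBBABCBABCACBBABBABCBABACBBABCBABBABCBABACBBABCBABCACBBABBABCBABACBBABCBAB
5) CACBBABACBCACBBABBABCBABBABCBABACBBABCBABBABCBABACBBABCBAB…ACBCACBBABBABCBABBABCBABACBBABCBABCACBBABBABCBABACBBABCBAB  (len 239)
6) ACBCACBBABBABCBABCACBBABACBCACBBABBABCBABBABCBABACBBABCBAB…ACBCACBBABBABCBABBABCBABACBBABCBABCACBBABBABCBABACBBABCBAB  (len 577)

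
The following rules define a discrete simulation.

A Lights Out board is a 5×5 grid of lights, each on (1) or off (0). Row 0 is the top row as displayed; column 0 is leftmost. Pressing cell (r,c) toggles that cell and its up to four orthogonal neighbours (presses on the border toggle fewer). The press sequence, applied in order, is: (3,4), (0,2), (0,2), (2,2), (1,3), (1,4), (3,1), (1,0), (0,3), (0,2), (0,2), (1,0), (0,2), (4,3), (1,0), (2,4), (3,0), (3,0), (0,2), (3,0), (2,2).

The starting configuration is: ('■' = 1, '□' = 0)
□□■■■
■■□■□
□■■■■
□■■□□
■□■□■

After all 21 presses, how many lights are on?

k=0  □□■■■
■■□■□
□■■■■
□■■□□
■□■□■
k=1  □□■■■
■■□■□
□■■■□
□■■■■
■□■□□
k=2  □■□□■
■■■■□
□■■■□
□■■■■
■□■□□
k=3  □□■■■
■■□■□
□■■■□
□■■■■
■□■□□
k=4  □□■■■
■■■■□
□□□□□
□■□■■
■□■□□
k=5  □□■□■
■■□□■
□□□■□
□■□■■
■□■□□
k=6  □□■□□
■■□■□
□□□■■
□■□■■
■□■□□
k=7  □□■□□
■■□■□
□■□■■
■□■■■
■■■□□
k=8  ■□■□□
□□□■□
■■□■■
■□■■■
■■■□□
k=9  ■□□■■
□□□□□
■■□■■
■□■■■
■■■□□
k=10  ■■■□■
□□■□□
■■□■■
■□■■■
■■■□□
k=11  ■□□■■
□□□□□
■■□■■
■□■■■
■■■□□
k=12  □□□■■
■■□□□
□■□■■
■□■■■
■■■□□
k=13  □■■□■
■■■□□
□■□■■
■□■■■
■■■□□
k=14  □■■□■
■■■□□
□■□■■
■□■□■
■■□■■
k=15  ■■■□■
□□■□□
■■□■■
■□■□■
■■□■■
k=16  ■■■□■
□□■□■
■■□□□
■□■□□
■■□■■
k=17  ■■■□■
□□■□■
□■□□□
□■■□□
□■□■■
k=18  ■■■□■
□□■□■
■■□□□
■□■□□
■■□■■
k=19  ■□□■■
□□□□■
■■□□□
■□■□□
■■□■■
k=20  ■□□■■
□□□□■
□■□□□
□■■□□
□■□■■
k=21  ■□□■■
□□■□■
□□■■□
□■□□□
□■□■■

11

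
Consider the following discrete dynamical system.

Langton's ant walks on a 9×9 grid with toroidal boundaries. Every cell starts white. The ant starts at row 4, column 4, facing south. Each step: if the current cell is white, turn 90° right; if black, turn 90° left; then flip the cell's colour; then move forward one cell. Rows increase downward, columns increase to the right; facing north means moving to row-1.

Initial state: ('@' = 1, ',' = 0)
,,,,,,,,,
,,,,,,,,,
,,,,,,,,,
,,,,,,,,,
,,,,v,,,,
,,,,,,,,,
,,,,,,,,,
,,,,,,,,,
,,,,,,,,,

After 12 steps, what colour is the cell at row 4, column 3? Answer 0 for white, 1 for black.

gen 0: ,,,,,,,,,
,,,,,,,,,
,,,,,,,,,
,,,,,,,,,
,,,,v,,,,
,,,,,,,,,
,,,,,,,,,
,,,,,,,,,
,,,,,,,,,
gen 1: ,,,,,,,,,
,,,,,,,,,
,,,,,,,,,
,,,,,,,,,
,,,<@,,,,
,,,,,,,,,
,,,,,,,,,
,,,,,,,,,
,,,,,,,,,
gen 2: ,,,,,,,,,
,,,,,,,,,
,,,,,,,,,
,,,^,,,,,
,,,@@,,,,
,,,,,,,,,
,,,,,,,,,
,,,,,,,,,
,,,,,,,,,
gen 3: ,,,,,,,,,
,,,,,,,,,
,,,,,,,,,
,,,@>,,,,
,,,@@,,,,
,,,,,,,,,
,,,,,,,,,
,,,,,,,,,
,,,,,,,,,
gen 4: ,,,,,,,,,
,,,,,,,,,
,,,,,,,,,
,,,@@,,,,
,,,@v,,,,
,,,,,,,,,
,,,,,,,,,
,,,,,,,,,
,,,,,,,,,
gen 5: ,,,,,,,,,
,,,,,,,,,
,,,,,,,,,
,,,@@,,,,
,,,@,>,,,
,,,,,,,,,
,,,,,,,,,
,,,,,,,,,
,,,,,,,,,
gen 6: ,,,,,,,,,
,,,,,,,,,
,,,,,,,,,
,,,@@,,,,
,,,@,@,,,
,,,,,v,,,
,,,,,,,,,
,,,,,,,,,
,,,,,,,,,
gen 7: ,,,,,,,,,
,,,,,,,,,
,,,,,,,,,
,,,@@,,,,
,,,@,@,,,
,,,,<@,,,
,,,,,,,,,
,,,,,,,,,
,,,,,,,,,
gen 8: ,,,,,,,,,
,,,,,,,,,
,,,,,,,,,
,,,@@,,,,
,,,@^@,,,
,,,,@@,,,
,,,,,,,,,
,,,,,,,,,
,,,,,,,,,
gen 9: ,,,,,,,,,
,,,,,,,,,
,,,,,,,,,
,,,@@,,,,
,,,@@>,,,
,,,,@@,,,
,,,,,,,,,
,,,,,,,,,
,,,,,,,,,
gen 10: ,,,,,,,,,
,,,,,,,,,
,,,,,,,,,
,,,@@^,,,
,,,@@,,,,
,,,,@@,,,
,,,,,,,,,
,,,,,,,,,
,,,,,,,,,
gen 11: ,,,,,,,,,
,,,,,,,,,
,,,,,,,,,
,,,@@@>,,
,,,@@,,,,
,,,,@@,,,
,,,,,,,,,
,,,,,,,,,
,,,,,,,,,
gen 12: ,,,,,,,,,
,,,,,,,,,
,,,,,,,,,
,,,@@@@,,
,,,@@,v,,
,,,,@@,,,
,,,,,,,,,
,,,,,,,,,
,,,,,,,,,

1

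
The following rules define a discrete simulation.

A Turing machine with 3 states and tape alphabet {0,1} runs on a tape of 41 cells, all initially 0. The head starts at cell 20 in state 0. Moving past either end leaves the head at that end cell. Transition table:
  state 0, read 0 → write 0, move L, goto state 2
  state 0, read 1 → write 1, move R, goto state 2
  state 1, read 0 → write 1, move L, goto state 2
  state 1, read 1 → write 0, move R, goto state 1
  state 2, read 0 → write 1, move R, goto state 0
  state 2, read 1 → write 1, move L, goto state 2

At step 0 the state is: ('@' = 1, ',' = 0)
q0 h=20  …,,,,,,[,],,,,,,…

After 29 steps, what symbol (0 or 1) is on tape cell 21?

t=0: q0 h=20  …,,,,,,[,],,,,,,…
t=1: q2 h=19  …,,,,,,[,],,,,,,…
t=2: q0 h=20  …,,,,,@[,],,,,,,…
t=3: q2 h=19  …,,,,,,[@],,,,,,…
t=4: q2 h=18  …,,,,,,[,]@,,,,,…
t=5: q0 h=19  …,,,,,@[@],,,,,,…
t=6: q2 h=20  …,,,,@@[,],,,,,,…
t=7: q0 h=21  …,,,@@@[,],,,,,,…
t=8: q2 h=20  …,,,,@@[@],,,,,,…
t=9: q2 h=19  …,,,,,@[@]@,,,,,…
t=10: q2 h=18  …,,,,,,[@]@@,,,,…
t=11: q2 h=17  …,,,,,,[,]@@@,,,…
t=12: q0 h=18  …,,,,,@[@]@@,,,,…
t=13: q2 h=19  …,,,,@@[@]@,,,,,…
t=14: q2 h=18  …,,,,,@[@]@@,,,,…
t=15: q2 h=17  …,,,,,,[@]@@@,,,…
t=16: q2 h=16  …,,,,,,[,]@@@@,,…
t=17: q0 h=17  …,,,,,@[@]@@@,,,…
t=18: q2 h=18  …,,,,@@[@]@@,,,,…
t=19: q2 h=17  …,,,,,@[@]@@@,,,…
t=20: q2 h=16  …,,,,,,[@]@@@@,,…
t=21: q2 h=15  …,,,,,,[,]@@@@@,…
t=22: q0 h=16  …,,,,,@[@]@@@@,,…
t=23: q2 h=17  …,,,,@@[@]@@@,,,…
t=24: q2 h=16  …,,,,,@[@]@@@@,,…
t=25: q2 h=15  …,,,,,,[@]@@@@@,…
t=26: q2 h=14  …,,,,,,[,]@@@@@@…
t=27: q0 h=15  …,,,,,@[@]@@@@@,…
t=28: q2 h=16  …,,,,@@[@]@@@@,,…
t=29: q2 h=15  …,,,,,@[@]@@@@@,…

0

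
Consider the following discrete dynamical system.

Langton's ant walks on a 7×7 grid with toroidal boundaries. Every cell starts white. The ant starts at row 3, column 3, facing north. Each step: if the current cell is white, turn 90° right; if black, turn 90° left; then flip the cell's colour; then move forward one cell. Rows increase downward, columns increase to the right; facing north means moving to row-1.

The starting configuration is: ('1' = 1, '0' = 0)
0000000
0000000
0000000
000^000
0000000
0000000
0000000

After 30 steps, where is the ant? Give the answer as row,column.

k=0  0000000
0000000
0000000
000^000
0000000
0000000
0000000
k=1  0000000
0000000
0000000
0001>00
0000000
0000000
0000000
k=2  0000000
0000000
0000000
0001100
0000v00
0000000
0000000
k=3  0000000
0000000
0000000
0001100
000<100
0000000
0000000
k=4  0000000
0000000
0000000
000^100
0001100
0000000
0000000
k=5  0000000
0000000
0000000
00<0100
0001100
0000000
0000000
k=6  0000000
0000000
00^0000
0010100
0001100
0000000
0000000
k=7  0000000
0000000
001>000
0010100
0001100
0000000
0000000
k=8  0000000
0000000
0011000
001v100
0001100
0000000
0000000
k=9  0000000
0000000
0011000
00<1100
0001100
0000000
0000000
k=10  0000000
0000000
0011000
0001100
00v1100
0000000
0000000
k=11  0000000
0000000
0011000
0001100
0<11100
0000000
0000000
k=12  0000000
0000000
0011000
0^01100
0111100
0000000
0000000
k=13  0000000
0000000
0011000
01>1100
0111100
0000000
0000000
k=14  0000000
0000000
0011000
0111100
01v1100
0000000
0000000
k=15  0000000
0000000
0011000
0111100
010>100
0000000
0000000
k=16  0000000
0000000
0011000
011^100
0100100
0000000
0000000
k=17  0000000
0000000
0011000
01<0100
0100100
0000000
0000000
k=18  0000000
0000000
0011000
0100100
01v0100
0000000
0000000
k=19  0000000
0000000
0011000
0100100
0<10100
0000000
0000000
k=20  0000000
0000000
0011000
0100100
0010100
0v00000
0000000
k=21  0000000
0000000
0011000
0100100
0010100
<100000
0000000
k=22  0000000
0000000
0011000
0100100
^010100
1100000
0000000
k=23  0000000
0000000
0011000
0100100
1>10100
1100000
0000000
k=24  0000000
0000000
0011000
0100100
1110100
1v00000
0000000
k=25  0000000
0000000
0011000
0100100
1110100
10>0000
0000000
k=26  0000000
0000000
0011000
0100100
1110100
1010000
00v0000
k=27  0000000
0000000
0011000
0100100
1110100
1010000
0<10000
k=28  0000000
0000000
0011000
0100100
1110100
1^10000
0110000
k=29  0000000
0000000
0011000
0100100
1110100
11>0000
0110000
k=30  0000000
0000000
0011000
0100100
11^0100
1100000
0110000

4,2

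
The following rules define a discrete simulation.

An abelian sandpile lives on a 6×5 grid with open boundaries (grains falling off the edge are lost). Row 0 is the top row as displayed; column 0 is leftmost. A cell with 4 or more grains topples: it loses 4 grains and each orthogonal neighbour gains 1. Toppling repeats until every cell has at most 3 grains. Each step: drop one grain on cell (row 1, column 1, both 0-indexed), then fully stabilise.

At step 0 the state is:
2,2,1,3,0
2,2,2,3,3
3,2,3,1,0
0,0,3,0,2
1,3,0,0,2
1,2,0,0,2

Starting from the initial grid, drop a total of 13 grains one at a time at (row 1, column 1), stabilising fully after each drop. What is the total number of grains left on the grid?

48

t=0: 2,2,1,3,0
2,2,2,3,3
3,2,3,1,0
0,0,3,0,2
1,3,0,0,2
1,2,0,0,2
t=1: 2,2,1,3,0
2,3,2,3,3
3,2,3,1,0
0,0,3,0,2
1,3,0,0,2
1,2,0,0,2
t=2: 2,3,1,3,0
3,0,3,3,3
3,3,3,1,0
0,0,3,0,2
1,3,0,0,2
1,2,0,0,2
t=3: 2,3,1,3,0
3,1,3,3,3
3,3,3,1,0
0,0,3,0,2
1,3,0,0,2
1,2,0,0,2
t=4: 2,3,1,3,0
3,2,3,3,3
3,3,3,1,0
0,0,3,0,2
1,3,0,0,2
1,2,0,0,2
t=5: 2,3,1,3,0
3,3,3,3,3
3,3,3,1,0
0,0,3,0,2
1,3,0,0,2
1,2,0,0,2
t=6: 0,3,1,1,2
3,1,0,3,0
1,3,3,3,1
1,2,0,1,2
1,3,1,0,2
1,2,0,0,2
t=7: 0,3,1,1,2
3,2,0,3,0
1,3,3,3,1
1,2,0,1,2
1,3,1,0,2
1,2,0,0,2
t=8: 0,3,1,1,2
3,3,0,3,0
1,3,3,3,1
1,2,0,1,2
1,3,1,0,2
1,2,0,0,2
t=9: 2,0,2,2,2
0,3,3,0,1
3,1,1,1,2
1,3,1,2,2
1,3,1,0,2
1,2,0,0,2
t=10: 2,1,3,2,2
1,1,0,1,1
3,2,2,1,2
1,3,1,2,2
1,3,1,0,2
1,2,0,0,2
t=11: 2,1,3,2,2
1,2,0,1,1
3,2,2,1,2
1,3,1,2,2
1,3,1,0,2
1,2,0,0,2
t=12: 2,1,3,2,2
1,3,0,1,1
3,2,2,1,2
1,3,1,2,2
1,3,1,0,2
1,2,0,0,2
t=13: 2,2,3,2,2
2,0,1,1,1
3,3,2,1,2
1,3,1,2,2
1,3,1,0,2
1,2,0,0,2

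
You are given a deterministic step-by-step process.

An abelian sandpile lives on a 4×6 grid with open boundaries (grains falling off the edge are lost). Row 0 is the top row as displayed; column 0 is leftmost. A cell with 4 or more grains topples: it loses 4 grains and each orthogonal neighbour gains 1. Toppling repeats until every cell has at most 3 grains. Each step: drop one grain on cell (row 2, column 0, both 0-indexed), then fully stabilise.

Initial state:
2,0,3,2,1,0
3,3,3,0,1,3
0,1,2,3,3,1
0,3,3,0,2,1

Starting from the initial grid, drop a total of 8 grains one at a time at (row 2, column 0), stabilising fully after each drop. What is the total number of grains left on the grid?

42

[0] 2,0,3,2,1,0
3,3,3,0,1,3
0,1,2,3,3,1
0,3,3,0,2,1
[1] 2,0,3,2,1,0
3,3,3,0,1,3
1,1,2,3,3,1
0,3,3,0,2,1
[2] 2,0,3,2,1,0
3,3,3,0,1,3
2,1,2,3,3,1
0,3,3,0,2,1
[3] 2,0,3,2,1,0
3,3,3,0,1,3
3,1,2,3,3,1
0,3,3,0,2,1
[4] 3,2,0,3,1,0
1,1,1,1,1,3
1,3,3,3,3,1
1,3,3,0,2,1
[5] 3,2,0,3,1,0
1,1,1,1,1,3
2,3,3,3,3,1
1,3,3,0,2,1
[6] 3,2,0,3,1,0
1,1,1,1,1,3
3,3,3,3,3,1
1,3,3,0,2,1
[7] 3,2,0,3,1,0
2,2,2,2,2,3
1,2,2,1,0,2
3,1,1,2,3,1
[8] 3,2,0,3,1,0
2,2,2,2,2,3
2,2,2,1,0,2
3,1,1,2,3,1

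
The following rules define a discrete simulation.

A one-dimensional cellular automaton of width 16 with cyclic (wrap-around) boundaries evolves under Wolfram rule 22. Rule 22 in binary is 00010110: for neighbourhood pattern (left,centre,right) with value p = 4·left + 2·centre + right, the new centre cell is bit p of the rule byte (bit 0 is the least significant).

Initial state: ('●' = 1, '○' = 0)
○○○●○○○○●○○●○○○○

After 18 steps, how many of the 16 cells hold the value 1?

0

[0] ○○○●○○○○●○○●○○○○
[1] ○○●●●○○●●●●●●○○○
[2] ○●○○○●●○○○○○○●○○
[3] ●●●○●○○●○○○○●●●○
[4] ○○○○●●●●●○○●○○○○
[5] ○○○●○○○○○●●●●○○○
[6] ○○●●●○○○●○○○○●○○
[7] ○●○○○●○●●●○○●●●○
[8] ●●●○●●○○○○●●○○○●
[9] ○○○○○○●○○●○○●○●○
[10] ○○○○○●●●●●●●●○●●
[11] ●○○○●○○○○○○○○○○○
[12] ●●○●●●○○○○○○○○○●
[13] ○○○○○○●○○○○○○○●○
[14] ○○○○○●●●○○○○○●●●
[15] ●○○○●○○○●○○○●○○○
[16] ●●○●●●○●●●○●●●○●
[17] ○○○○○○○○○○○○○○○○
[18] ○○○○○○○○○○○○○○○○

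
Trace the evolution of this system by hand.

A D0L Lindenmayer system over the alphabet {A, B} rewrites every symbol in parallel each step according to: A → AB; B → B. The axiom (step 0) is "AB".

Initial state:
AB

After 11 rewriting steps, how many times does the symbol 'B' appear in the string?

gen 0: AB
gen 1: ABB
gen 2: ABBB
gen 3: ABBBB
gen 4: ABBBBB
gen 5: ABBBBBB
gen 6: ABBBBBBB
gen 7: ABBBBBBBB
gen 8: ABBBBBBBBB
gen 9: ABBBBBBBBBB
gen 10: ABBBBBBBBBBB
gen 11: ABBBBBBBBBBBB

12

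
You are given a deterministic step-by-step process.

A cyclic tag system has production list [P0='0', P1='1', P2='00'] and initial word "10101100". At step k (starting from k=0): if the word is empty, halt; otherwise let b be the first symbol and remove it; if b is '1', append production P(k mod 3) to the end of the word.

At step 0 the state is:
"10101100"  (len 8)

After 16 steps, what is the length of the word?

0

gen 0: "10101100"  (len 8)
gen 1: "01011000"  (len 8)
gen 2: "1011000"  (len 7)
gen 3: "01100000"  (len 8)
gen 4: "1100000"  (len 7)
gen 5: "1000001"  (len 7)
gen 6: "00000100"  (len 8)
gen 7: "0000100"  (len 7)
gen 8: "000100"  (len 6)
gen 9: "00100"  (len 5)
gen 10: "0100"  (len 4)
gen 11: "100"  (len 3)
gen 12: "0000"  (len 4)
gen 13: "000"  (len 3)
gen 14: "00"  (len 2)
gen 15: "0"  (len 1)
gen 16: (halted — word empty)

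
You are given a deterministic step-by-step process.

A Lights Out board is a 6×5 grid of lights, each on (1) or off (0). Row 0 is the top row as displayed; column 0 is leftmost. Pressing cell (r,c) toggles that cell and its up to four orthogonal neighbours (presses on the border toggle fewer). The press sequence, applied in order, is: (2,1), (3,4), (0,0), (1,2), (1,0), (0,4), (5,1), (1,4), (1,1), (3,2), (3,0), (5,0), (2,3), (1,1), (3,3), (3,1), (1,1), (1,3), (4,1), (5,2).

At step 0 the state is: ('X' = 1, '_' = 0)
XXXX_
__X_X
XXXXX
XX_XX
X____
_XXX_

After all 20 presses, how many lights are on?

[0] XXXX_
__X_X
XXXXX
XX_XX
X____
_XXX_
[1] XXXX_
_XX_X
___XX
X__XX
X____
_XXX_
[2] XXXX_
_XX_X
___X_
X____
X___X
_XXX_
[3] __XX_
XXX_X
___X_
X____
X___X
_XXX_
[4] ___X_
X__XX
__XX_
X____
X___X
_XXX_
[5] X__X_
_X_XX
X_XX_
X____
X___X
_XXX_
[6] X___X
_X_X_
X_XX_
X____
X___X
_XXX_
[7] X___X
_X_X_
X_XX_
X____
XX__X
X__X_
[8] X____
_X__X
X_XXX
X____
XX__X
X__X_
[9] XX___
X_X_X
XXXXX
X____
XX__X
X__X_
[10] XX___
X_X_X
XX_XX
XXXX_
XXX_X
X__X_
[11] XX___
X_X_X
_X_XX
__XX_
_XX_X
X__X_
[12] XX___
X_X_X
_X_XX
__XX_
XXX_X
_X_X_
[13] XX___
X_XXX
_XX__
__X__
XXX_X
_X_X_
[14] X____
_X_XX
__X__
__X__
XXX_X
_X_X_
[15] X____
_X_XX
__XX_
___XX
XXXXX
_X_X_
[16] X____
_X_XX
_XXX_
XXXXX
X_XXX
_X_X_
[17] XX___
X_XXX
__XX_
XXXXX
X_XXX
_X_X_
[18] XX_X_
X____
__X__
XXXXX
X_XXX
_X_X_
[19] XX_X_
X____
__X__
X_XXX
_X_XX
___X_
[20] XX_X_
X____
__X__
X_XXX
_XXXX
_XX__

15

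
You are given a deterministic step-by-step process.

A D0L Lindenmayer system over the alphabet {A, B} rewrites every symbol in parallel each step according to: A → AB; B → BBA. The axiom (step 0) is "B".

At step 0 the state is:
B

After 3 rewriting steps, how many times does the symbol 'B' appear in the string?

13

step 0: B
step 1: BBA
step 2: BBABBAAB
step 3: BBABBAABBBABBAABABBBA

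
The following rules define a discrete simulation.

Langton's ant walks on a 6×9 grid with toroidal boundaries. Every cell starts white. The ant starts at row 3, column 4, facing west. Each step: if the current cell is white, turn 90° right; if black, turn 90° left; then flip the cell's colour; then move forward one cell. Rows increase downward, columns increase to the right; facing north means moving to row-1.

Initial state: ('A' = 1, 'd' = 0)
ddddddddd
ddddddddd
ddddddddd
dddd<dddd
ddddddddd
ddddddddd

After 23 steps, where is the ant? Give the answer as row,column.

5,5

k=0  ddddddddd
ddddddddd
ddddddddd
dddd<dddd
ddddddddd
ddddddddd
k=1  ddddddddd
ddddddddd
dddd^dddd
ddddAdddd
ddddddddd
ddddddddd
k=2  ddddddddd
ddddddddd
ddddA>ddd
ddddAdddd
ddddddddd
ddddddddd
k=3  ddddddddd
ddddddddd
ddddAAddd
ddddAvddd
ddddddddd
ddddddddd
k=4  ddddddddd
ddddddddd
ddddAAddd
dddd<Addd
ddddddddd
ddddddddd
k=5  ddddddddd
ddddddddd
ddddAAddd
dddddAddd
ddddvdddd
ddddddddd
k=6  ddddddddd
ddddddddd
ddddAAddd
dddddAddd
ddd<Adddd
ddddddddd
k=7  ddddddddd
ddddddddd
ddddAAddd
ddd^dAddd
dddAAdddd
ddddddddd
k=8  ddddddddd
ddddddddd
ddddAAddd
dddA>Addd
dddAAdddd
ddddddddd
k=9  ddddddddd
ddddddddd
ddddAAddd
dddAAAddd
dddAvdddd
ddddddddd
k=10  ddddddddd
ddddddddd
ddddAAddd
dddAAAddd
dddAd>ddd
ddddddddd
k=11  ddddddddd
ddddddddd
ddddAAddd
dddAAAddd
dddAdAddd
dddddvddd
k=12  ddddddddd
ddddddddd
ddddAAddd
dddAAAddd
dddAdAddd
dddd<Addd
k=13  ddddddddd
ddddddddd
ddddAAddd
dddAAAddd
dddA^Addd
ddddAAddd
k=14  ddddddddd
ddddddddd
ddddAAddd
dddAAAddd
dddAA>ddd
ddddAAddd
k=15  ddddddddd
ddddddddd
ddddAAddd
dddAA^ddd
dddAAdddd
ddddAAddd
k=16  ddddddddd
ddddddddd
ddddAAddd
dddA<dddd
dddAAdddd
ddddAAddd
k=17  ddddddddd
ddddddddd
ddddAAddd
dddAddddd
dddAvdddd
ddddAAddd
k=18  ddddddddd
ddddddddd
ddddAAddd
dddAddddd
dddAd>ddd
ddddAAddd
k=19  ddddddddd
ddddddddd
ddddAAddd
dddAddddd
dddAdAddd
ddddAvddd
k=20  ddddddddd
ddddddddd
ddddAAddd
dddAddddd
dddAdAddd
ddddAd>dd
k=21  ddddddvdd
ddddddddd
ddddAAddd
dddAddddd
dddAdAddd
ddddAdAdd
k=22  ddddd<Add
ddddddddd
ddddAAddd
dddAddddd
dddAdAddd
ddddAdAdd
k=23  dddddAAdd
ddddddddd
ddddAAddd
dddAddddd
dddAdAddd
ddddA^Add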